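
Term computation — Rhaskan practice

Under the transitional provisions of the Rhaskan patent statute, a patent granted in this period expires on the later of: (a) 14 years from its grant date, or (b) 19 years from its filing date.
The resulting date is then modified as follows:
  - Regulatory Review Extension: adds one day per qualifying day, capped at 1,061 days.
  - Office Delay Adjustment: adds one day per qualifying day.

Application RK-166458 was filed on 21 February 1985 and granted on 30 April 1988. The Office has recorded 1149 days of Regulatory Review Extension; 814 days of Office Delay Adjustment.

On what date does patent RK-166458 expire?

(a) grant + 14 years → 30 April 2002.
(b) filing + 19 years → 21 February 2004.
Later of the two: 21 February 2004.
Regulatory Review Extension: 1149 days claimed exceeds the 1061-day cap, so +1061 days → 17 January 2007.
Office Delay Adjustment: +814 days → 10 April 2009.

2009-04-10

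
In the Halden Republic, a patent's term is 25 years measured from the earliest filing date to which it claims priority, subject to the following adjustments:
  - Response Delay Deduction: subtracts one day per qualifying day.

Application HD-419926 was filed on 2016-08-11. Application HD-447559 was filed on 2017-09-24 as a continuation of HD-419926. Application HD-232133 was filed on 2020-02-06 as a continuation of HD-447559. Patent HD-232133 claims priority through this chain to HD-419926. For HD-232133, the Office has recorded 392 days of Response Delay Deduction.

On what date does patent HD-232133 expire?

Earliest priority filing: 11 August 2016.
Base term: 11 August 2016 + 25 years → 11 August 2041.
Response Delay Deduction: −392 days → 15 July 2040.

July 15, 2040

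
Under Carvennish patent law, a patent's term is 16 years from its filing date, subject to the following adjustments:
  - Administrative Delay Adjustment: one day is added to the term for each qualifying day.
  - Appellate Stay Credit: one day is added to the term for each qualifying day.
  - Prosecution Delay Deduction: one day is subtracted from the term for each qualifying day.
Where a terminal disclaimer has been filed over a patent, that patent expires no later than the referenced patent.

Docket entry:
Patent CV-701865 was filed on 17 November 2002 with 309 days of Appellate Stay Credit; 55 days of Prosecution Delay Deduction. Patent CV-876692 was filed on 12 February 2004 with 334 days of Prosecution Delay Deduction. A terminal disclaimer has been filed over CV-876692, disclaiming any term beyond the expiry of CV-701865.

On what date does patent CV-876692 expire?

March 15, 2019

Natural term of CV-876692:
  Base: filing + 16 years → 12 February 2020.
  Prosecution Delay Deduction: −334 days → 15 March 2019.
Expiry of referenced patent CV-701865:
  Base: filing + 16 years → 17 November 2018.
  Appellate Stay Credit: +309 days → 22 September 2019.
  Prosecution Delay Deduction: −55 days → 29 July 2019.
Terminal disclaimer: CV-876692 expires on the earlier of 15 March 2019 and 29 July 2019.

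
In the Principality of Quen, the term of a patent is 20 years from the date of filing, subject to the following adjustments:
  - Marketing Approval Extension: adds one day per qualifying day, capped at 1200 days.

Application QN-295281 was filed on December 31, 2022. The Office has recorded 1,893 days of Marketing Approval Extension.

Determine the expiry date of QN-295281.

Base term: filing date + 20 years → 31 December 2042.
Marketing Approval Extension: 1893 days claimed exceeds the 1200-day cap, so +1200 days → 14 April 2046.

April 14, 2046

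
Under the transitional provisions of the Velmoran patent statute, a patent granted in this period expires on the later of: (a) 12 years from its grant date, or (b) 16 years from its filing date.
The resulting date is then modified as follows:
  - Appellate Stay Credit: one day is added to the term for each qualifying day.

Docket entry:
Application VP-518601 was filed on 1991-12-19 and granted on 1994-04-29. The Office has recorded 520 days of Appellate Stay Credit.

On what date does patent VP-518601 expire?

May 22, 2009

(a) grant + 12 years → 29 April 2006.
(b) filing + 16 years → 19 December 2007.
Later of the two: 19 December 2007.
Appellate Stay Credit: +520 days → 22 May 2009.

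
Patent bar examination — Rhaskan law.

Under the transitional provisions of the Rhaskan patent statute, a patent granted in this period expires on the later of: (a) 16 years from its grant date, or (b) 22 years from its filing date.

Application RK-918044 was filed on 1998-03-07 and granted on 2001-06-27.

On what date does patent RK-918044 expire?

(a) grant + 16 years → 27 June 2017.
(b) filing + 22 years → 7 March 2020.
Later of the two: 7 March 2020.

2020-03-07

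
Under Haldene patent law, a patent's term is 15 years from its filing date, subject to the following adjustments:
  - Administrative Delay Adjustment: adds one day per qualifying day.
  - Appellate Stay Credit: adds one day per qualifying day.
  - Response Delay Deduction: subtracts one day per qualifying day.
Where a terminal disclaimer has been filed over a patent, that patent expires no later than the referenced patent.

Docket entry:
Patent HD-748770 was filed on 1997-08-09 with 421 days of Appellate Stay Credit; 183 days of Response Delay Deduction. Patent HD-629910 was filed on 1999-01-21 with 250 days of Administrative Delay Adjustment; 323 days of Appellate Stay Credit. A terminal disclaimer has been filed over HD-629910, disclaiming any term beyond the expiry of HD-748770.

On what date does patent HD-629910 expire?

Natural term of HD-629910:
  Base: filing + 15 years → 21 January 2014.
  Administrative Delay Adjustment: +250 days → 28 September 2014.
  Appellate Stay Credit: +323 days → 17 August 2015.
Expiry of referenced patent HD-748770:
  Base: filing + 15 years → 9 August 2012.
  Appellate Stay Credit: +421 days → 4 October 2013.
  Response Delay Deduction: −183 days → 4 April 2013.
Terminal disclaimer: HD-629910 expires on the earlier of 17 August 2015 and 4 April 2013.

April 4, 2013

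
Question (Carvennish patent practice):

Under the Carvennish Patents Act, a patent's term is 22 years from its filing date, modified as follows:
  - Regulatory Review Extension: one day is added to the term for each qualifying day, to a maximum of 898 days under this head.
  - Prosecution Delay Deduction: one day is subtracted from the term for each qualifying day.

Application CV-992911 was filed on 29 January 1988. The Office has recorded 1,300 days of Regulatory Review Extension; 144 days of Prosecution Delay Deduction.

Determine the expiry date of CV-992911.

2012-02-22

Base term: filing date + 22 years → 29 January 2010.
Regulatory Review Extension: 1300 days claimed exceeds the 898-day cap, so +898 days → 15 July 2012.
Prosecution Delay Deduction: −144 days → 22 February 2012.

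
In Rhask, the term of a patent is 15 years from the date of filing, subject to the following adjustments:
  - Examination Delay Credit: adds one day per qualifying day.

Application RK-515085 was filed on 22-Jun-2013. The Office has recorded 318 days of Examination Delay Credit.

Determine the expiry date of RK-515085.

Base term: filing date + 15 years → 22 June 2028.
Examination Delay Credit: +318 days → 6 May 2029.

2029-05-06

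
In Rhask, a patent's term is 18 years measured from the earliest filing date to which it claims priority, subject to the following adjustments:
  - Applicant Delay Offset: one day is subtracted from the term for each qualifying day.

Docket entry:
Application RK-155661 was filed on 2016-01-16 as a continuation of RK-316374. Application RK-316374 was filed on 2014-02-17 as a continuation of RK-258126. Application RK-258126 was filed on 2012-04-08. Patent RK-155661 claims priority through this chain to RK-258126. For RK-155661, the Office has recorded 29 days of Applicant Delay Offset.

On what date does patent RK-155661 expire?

Earliest priority filing: 8 April 2012.
Base term: 8 April 2012 + 18 years → 8 April 2030.
Applicant Delay Offset: −29 days → 10 March 2030.

March 10, 2030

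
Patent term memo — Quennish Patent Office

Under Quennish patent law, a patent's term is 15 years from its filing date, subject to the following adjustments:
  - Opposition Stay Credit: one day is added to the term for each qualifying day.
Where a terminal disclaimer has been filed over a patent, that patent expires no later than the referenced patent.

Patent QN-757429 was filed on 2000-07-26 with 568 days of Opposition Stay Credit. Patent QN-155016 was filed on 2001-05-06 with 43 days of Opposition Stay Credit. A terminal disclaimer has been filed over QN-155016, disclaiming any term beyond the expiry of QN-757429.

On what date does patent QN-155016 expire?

Natural term of QN-155016:
  Base: filing + 15 years → 6 May 2016.
  Opposition Stay Credit: +43 days → 18 June 2016.
Expiry of referenced patent QN-757429:
  Base: filing + 15 years → 26 July 2015.
  Opposition Stay Credit: +568 days → 13 February 2017.
Terminal disclaimer: QN-155016 expires on the earlier of 18 June 2016 and 13 February 2017.

June 18, 2016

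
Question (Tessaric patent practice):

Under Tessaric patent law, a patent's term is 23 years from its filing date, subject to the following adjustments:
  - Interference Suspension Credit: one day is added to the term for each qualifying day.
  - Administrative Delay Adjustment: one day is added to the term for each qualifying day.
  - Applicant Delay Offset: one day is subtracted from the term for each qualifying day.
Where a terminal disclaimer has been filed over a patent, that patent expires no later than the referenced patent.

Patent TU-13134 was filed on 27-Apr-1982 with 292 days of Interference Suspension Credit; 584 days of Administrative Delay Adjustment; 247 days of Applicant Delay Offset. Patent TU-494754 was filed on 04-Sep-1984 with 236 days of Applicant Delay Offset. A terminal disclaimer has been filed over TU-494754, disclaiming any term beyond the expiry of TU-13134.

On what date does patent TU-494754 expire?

January 11, 2007

Natural term of TU-494754:
  Base: filing + 23 years → 4 September 2007.
  Applicant Delay Offset: −236 days → 11 January 2007.
Expiry of referenced patent TU-13134:
  Base: filing + 23 years → 27 April 2005.
  Interference Suspension Credit: +292 days → 13 February 2006.
  Administrative Delay Adjustment: +584 days → 20 September 2007.
  Applicant Delay Offset: −247 days → 16 January 2007.
Terminal disclaimer: TU-494754 expires on the earlier of 11 January 2007 and 16 January 2007.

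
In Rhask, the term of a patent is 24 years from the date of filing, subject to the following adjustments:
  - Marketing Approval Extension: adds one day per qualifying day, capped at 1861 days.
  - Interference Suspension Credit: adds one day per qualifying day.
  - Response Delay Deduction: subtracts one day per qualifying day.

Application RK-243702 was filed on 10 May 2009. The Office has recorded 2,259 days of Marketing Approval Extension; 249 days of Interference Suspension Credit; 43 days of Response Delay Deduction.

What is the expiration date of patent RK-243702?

2039-01-06

Base term: filing date + 24 years → 10 May 2033.
Marketing Approval Extension: 2259 days claimed exceeds the 1861-day cap, so +1861 days → 14 June 2038.
Interference Suspension Credit: +249 days → 18 February 2039.
Response Delay Deduction: −43 days → 6 January 2039.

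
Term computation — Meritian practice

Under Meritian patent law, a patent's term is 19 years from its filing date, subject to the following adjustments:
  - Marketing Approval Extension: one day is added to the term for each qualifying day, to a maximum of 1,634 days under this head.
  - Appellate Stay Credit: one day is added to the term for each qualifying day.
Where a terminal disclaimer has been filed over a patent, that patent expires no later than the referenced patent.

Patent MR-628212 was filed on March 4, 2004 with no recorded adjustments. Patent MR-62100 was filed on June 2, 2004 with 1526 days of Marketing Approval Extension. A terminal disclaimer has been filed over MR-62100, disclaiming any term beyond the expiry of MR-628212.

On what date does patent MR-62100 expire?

March 4, 2023

Natural term of MR-62100:
  Base: filing + 19 years → 2 June 2023.
  Marketing Approval Extension: 1526 days (within the 1634-day cap) → +1526 days → 6 August 2027.
Expiry of referenced patent MR-628212:
  Base: filing + 19 years → 4 March 2023.
Terminal disclaimer: MR-62100 expires on the earlier of 6 August 2027 and 4 March 2023.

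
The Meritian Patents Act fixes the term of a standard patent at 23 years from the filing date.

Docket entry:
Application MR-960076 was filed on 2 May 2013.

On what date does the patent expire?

Filing date + 23 years → 2 May 2036.

2036-05-02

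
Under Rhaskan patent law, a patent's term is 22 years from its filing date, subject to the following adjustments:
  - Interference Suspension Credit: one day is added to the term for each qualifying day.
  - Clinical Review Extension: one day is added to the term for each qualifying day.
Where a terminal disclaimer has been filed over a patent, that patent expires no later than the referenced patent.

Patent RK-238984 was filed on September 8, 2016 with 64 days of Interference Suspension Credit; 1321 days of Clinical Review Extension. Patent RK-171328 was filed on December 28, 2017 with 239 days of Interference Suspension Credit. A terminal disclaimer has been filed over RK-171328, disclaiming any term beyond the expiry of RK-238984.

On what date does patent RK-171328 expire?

2040-08-23

Natural term of RK-171328:
  Base: filing + 22 years → 28 December 2039.
  Interference Suspension Credit: +239 days → 23 August 2040.
Expiry of referenced patent RK-238984:
  Base: filing + 22 years → 8 September 2038.
  Interference Suspension Credit: +64 days → 11 November 2038.
  Clinical Review Extension: +1321 days → 24 June 2042.
Terminal disclaimer: RK-171328 expires on the earlier of 23 August 2040 and 24 June 2042.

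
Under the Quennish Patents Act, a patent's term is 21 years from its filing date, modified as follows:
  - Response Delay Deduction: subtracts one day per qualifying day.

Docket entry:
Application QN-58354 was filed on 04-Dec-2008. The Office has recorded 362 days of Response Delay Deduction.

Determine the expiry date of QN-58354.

Base term: filing date + 21 years → 4 December 2029.
Response Delay Deduction: −362 days → 7 December 2028.

2028-12-07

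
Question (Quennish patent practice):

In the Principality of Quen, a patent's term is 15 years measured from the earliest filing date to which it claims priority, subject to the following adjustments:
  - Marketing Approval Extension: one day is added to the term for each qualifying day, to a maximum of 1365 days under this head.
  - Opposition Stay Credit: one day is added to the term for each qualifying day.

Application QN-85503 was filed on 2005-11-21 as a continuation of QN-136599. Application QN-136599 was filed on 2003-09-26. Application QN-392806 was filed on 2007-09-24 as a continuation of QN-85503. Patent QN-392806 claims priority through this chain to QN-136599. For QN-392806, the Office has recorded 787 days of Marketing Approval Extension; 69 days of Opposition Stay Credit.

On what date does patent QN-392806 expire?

2021-01-29

Earliest priority filing: 26 September 2003.
Base term: 26 September 2003 + 15 years → 26 September 2018.
Marketing Approval Extension: 787 days (within the 1365-day cap) → +787 days → 21 November 2020.
Opposition Stay Credit: +69 days → 29 January 2021.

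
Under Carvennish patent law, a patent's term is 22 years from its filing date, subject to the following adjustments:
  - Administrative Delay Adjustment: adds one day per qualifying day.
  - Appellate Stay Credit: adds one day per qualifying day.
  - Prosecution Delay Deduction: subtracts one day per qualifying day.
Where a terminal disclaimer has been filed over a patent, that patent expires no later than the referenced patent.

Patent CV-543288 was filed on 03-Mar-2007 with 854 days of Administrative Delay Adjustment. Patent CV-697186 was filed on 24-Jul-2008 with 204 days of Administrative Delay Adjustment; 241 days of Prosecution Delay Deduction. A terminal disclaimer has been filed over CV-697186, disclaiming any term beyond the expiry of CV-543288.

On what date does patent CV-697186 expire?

June 17, 2030

Natural term of CV-697186:
  Base: filing + 22 years → 24 July 2030.
  Administrative Delay Adjustment: +204 days → 13 February 2031.
  Prosecution Delay Deduction: −241 days → 17 June 2030.
Expiry of referenced patent CV-543288:
  Base: filing + 22 years → 3 March 2029.
  Administrative Delay Adjustment: +854 days → 5 July 2031.
Terminal disclaimer: CV-697186 expires on the earlier of 17 June 2030 and 5 July 2031.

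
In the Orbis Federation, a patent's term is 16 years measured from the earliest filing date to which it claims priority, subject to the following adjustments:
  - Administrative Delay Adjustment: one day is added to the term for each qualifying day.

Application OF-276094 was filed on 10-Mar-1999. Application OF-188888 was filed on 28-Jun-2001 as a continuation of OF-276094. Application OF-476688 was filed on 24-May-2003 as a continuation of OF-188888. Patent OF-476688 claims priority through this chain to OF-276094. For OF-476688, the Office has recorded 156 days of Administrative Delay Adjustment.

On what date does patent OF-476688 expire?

Earliest priority filing: 10 March 1999.
Base term: 10 March 1999 + 16 years → 10 March 2015.
Administrative Delay Adjustment: +156 days → 13 August 2015.

2015-08-13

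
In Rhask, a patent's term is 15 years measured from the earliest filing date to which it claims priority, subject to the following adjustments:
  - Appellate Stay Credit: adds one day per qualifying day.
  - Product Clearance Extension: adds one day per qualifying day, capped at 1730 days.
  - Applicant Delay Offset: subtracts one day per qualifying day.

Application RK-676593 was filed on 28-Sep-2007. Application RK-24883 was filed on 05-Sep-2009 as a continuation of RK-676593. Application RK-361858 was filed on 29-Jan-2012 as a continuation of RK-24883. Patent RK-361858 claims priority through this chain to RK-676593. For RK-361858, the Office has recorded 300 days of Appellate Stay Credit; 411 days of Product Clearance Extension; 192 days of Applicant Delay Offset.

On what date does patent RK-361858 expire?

Earliest priority filing: 28 September 2007.
Base term: 28 September 2007 + 15 years → 28 September 2022.
Appellate Stay Credit: +300 days → 25 July 2023.
Product Clearance Extension: 411 days (within the 1730-day cap) → +411 days → 8 September 2024.
Applicant Delay Offset: −192 days → 29 February 2024.

February 29, 2024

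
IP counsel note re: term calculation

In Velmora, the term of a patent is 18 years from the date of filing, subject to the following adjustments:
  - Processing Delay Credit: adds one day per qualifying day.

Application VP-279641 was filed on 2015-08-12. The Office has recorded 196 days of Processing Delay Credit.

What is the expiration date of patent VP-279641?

Base term: filing date + 18 years → 12 August 2033.
Processing Delay Credit: +196 days → 24 February 2034.

February 24, 2034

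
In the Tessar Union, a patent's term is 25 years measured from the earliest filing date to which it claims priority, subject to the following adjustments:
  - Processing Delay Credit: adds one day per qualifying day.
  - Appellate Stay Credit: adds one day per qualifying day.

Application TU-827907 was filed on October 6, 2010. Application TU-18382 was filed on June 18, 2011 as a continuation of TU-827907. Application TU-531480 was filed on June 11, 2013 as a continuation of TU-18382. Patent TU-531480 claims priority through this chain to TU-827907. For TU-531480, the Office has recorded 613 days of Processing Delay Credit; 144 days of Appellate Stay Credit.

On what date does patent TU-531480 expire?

Earliest priority filing: 6 October 2010.
Base term: 6 October 2010 + 25 years → 6 October 2035.
Processing Delay Credit: +613 days → 10 June 2037.
Appellate Stay Credit: +144 days → 1 November 2037.

November 1, 2037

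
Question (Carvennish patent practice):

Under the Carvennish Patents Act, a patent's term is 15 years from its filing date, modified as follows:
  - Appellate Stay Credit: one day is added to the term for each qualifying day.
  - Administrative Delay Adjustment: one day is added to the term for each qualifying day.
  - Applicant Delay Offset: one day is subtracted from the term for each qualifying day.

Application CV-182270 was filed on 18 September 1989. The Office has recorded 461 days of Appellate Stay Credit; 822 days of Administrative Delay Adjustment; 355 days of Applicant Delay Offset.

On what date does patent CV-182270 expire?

Base term: filing date + 15 years → 18 September 2004.
Appellate Stay Credit: +461 days → 23 December 2005.
Administrative Delay Adjustment: +822 days → 24 March 2008.
Applicant Delay Offset: −355 days → 4 April 2007.

April 4, 2007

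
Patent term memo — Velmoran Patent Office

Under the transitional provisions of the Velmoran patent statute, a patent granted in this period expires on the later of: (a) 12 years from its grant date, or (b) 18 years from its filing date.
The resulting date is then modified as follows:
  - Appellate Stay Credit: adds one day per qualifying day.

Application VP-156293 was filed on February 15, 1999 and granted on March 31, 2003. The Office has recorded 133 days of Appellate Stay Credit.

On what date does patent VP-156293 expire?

June 28, 2017

(a) grant + 12 years → 31 March 2015.
(b) filing + 18 years → 15 February 2017.
Later of the two: 15 February 2017.
Appellate Stay Credit: +133 days → 28 June 2017.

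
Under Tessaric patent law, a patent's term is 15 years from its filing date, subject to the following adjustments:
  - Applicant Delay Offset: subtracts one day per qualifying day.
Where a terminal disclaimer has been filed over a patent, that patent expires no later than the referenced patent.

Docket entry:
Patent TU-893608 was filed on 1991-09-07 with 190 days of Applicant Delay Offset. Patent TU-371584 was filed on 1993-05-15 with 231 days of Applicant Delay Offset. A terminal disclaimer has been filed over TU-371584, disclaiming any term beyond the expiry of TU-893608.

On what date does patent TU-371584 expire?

2006-03-01

Natural term of TU-371584:
  Base: filing + 15 years → 15 May 2008.
  Applicant Delay Offset: −231 days → 27 September 2007.
Expiry of referenced patent TU-893608:
  Base: filing + 15 years → 7 September 2006.
  Applicant Delay Offset: −190 days → 1 March 2006.
Terminal disclaimer: TU-371584 expires on the earlier of 27 September 2007 and 1 March 2006.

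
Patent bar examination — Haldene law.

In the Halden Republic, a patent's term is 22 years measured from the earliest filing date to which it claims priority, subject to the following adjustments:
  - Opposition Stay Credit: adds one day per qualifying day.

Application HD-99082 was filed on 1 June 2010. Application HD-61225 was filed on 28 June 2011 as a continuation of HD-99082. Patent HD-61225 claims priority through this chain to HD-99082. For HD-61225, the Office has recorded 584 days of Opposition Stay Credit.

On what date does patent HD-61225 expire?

January 6, 2034

Earliest priority filing: 1 June 2010.
Base term: 1 June 2010 + 22 years → 1 June 2032.
Opposition Stay Credit: +584 days → 6 January 2034.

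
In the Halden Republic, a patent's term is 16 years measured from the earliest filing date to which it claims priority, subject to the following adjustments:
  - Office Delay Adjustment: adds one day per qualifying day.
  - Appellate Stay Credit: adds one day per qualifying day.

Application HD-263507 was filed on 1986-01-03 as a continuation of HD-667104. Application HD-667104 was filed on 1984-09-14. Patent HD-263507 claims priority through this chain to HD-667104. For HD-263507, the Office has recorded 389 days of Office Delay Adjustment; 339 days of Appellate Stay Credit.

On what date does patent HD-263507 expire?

Earliest priority filing: 14 September 1984.
Base term: 14 September 1984 + 16 years → 14 September 2000.
Office Delay Adjustment: +389 days → 8 October 2001.
Appellate Stay Credit: +339 days → 12 September 2002.

September 12, 2002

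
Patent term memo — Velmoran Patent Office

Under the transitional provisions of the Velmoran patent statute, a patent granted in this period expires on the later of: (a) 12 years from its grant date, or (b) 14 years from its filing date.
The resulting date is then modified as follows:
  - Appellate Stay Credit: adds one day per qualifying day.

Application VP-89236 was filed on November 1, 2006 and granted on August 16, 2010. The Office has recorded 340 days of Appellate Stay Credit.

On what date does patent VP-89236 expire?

2023-07-22

(a) grant + 12 years → 16 August 2022.
(b) filing + 14 years → 1 November 2020.
Later of the two: 16 August 2022.
Appellate Stay Credit: +340 days → 22 July 2023.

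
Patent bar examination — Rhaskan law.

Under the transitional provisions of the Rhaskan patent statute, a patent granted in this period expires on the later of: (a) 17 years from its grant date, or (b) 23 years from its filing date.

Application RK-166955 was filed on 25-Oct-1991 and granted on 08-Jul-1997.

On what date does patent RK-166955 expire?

(a) grant + 17 years → 8 July 2014.
(b) filing + 23 years → 25 October 2014.
Later of the two: 25 October 2014.

October 25, 2014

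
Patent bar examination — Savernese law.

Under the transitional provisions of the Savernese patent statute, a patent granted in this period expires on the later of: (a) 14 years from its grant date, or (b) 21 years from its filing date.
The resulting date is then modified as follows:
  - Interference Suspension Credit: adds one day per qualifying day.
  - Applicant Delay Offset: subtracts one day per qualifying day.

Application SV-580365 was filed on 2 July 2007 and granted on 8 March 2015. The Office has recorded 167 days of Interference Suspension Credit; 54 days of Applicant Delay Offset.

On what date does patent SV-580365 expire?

(a) grant + 14 years → 8 March 2029.
(b) filing + 21 years → 2 July 2028.
Later of the two: 8 March 2029.
Interference Suspension Credit: +167 days → 22 August 2029.
Applicant Delay Offset: −54 days → 29 June 2029.

June 29, 2029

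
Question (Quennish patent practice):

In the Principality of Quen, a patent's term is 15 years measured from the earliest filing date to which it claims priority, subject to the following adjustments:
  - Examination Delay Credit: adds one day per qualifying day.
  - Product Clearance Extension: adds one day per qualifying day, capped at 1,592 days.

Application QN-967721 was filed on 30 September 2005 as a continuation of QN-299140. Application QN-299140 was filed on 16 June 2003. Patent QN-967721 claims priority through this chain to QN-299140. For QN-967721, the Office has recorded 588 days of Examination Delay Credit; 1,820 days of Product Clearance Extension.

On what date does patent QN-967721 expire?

Earliest priority filing: 16 June 2003.
Base term: 16 June 2003 + 15 years → 16 June 2018.
Examination Delay Credit: +588 days → 25 January 2020.
Product Clearance Extension: 1820 days claimed exceeds the 1592-day cap, so +1592 days → 4 June 2024.

2024-06-04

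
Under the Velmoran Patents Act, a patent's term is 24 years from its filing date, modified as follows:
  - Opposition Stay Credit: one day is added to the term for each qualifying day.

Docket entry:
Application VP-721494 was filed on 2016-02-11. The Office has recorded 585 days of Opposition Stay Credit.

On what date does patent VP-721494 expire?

Base term: filing date + 24 years → 11 February 2040.
Opposition Stay Credit: +585 days → 18 September 2041.

September 18, 2041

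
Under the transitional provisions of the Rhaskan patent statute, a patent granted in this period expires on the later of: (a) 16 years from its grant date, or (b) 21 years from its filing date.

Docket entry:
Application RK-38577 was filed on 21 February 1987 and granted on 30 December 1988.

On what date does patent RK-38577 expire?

(a) grant + 16 years → 30 December 2004.
(b) filing + 21 years → 21 February 2008.
Later of the two: 21 February 2008.

February 21, 2008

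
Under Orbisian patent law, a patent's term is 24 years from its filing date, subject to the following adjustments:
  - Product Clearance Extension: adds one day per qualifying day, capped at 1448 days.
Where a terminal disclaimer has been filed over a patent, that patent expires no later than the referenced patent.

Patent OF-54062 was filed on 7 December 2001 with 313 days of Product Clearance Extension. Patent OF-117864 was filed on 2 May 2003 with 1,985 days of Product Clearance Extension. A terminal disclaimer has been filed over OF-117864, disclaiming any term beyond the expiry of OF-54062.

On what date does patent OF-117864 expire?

2026-10-16

Natural term of OF-117864:
  Base: filing + 24 years → 2 May 2027.
  Product Clearance Extension: 1985 days claimed exceeds the 1448-day cap, so +1448 days → 19 April 2031.
Expiry of referenced patent OF-54062:
  Base: filing + 24 years → 7 December 2025.
  Product Clearance Extension: 313 days (within the 1448-day cap) → +313 days → 16 October 2026.
Terminal disclaimer: OF-117864 expires on the earlier of 19 April 2031 and 16 October 2026.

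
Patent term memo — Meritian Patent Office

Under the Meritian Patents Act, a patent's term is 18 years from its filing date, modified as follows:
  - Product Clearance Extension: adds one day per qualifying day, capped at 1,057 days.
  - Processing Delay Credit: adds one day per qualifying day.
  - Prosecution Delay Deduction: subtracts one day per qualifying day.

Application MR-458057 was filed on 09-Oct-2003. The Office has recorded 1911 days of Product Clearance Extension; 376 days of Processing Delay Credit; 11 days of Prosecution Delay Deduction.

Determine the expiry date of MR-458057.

Base term: filing date + 18 years → 9 October 2021.
Product Clearance Extension: 1911 days claimed exceeds the 1057-day cap, so +1057 days → 31 August 2024.
Processing Delay Credit: +376 days → 11 September 2025.
Prosecution Delay Deduction: −11 days → 31 August 2025.

August 31, 2025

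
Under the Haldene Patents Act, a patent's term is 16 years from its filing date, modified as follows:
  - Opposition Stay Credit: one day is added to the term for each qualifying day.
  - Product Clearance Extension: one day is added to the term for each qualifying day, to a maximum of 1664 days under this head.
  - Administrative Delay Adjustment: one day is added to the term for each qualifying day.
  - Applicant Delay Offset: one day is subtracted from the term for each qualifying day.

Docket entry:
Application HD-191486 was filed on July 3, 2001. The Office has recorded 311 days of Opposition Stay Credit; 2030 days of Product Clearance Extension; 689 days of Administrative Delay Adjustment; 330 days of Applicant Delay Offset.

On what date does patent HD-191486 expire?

November 23, 2023

Base term: filing date + 16 years → 3 July 2017.
Opposition Stay Credit: +311 days → 10 May 2018.
Product Clearance Extension: 2030 days claimed exceeds the 1664-day cap, so +1664 days → 29 November 2022.
Administrative Delay Adjustment: +689 days → 18 October 2024.
Applicant Delay Offset: −330 days → 23 November 2023.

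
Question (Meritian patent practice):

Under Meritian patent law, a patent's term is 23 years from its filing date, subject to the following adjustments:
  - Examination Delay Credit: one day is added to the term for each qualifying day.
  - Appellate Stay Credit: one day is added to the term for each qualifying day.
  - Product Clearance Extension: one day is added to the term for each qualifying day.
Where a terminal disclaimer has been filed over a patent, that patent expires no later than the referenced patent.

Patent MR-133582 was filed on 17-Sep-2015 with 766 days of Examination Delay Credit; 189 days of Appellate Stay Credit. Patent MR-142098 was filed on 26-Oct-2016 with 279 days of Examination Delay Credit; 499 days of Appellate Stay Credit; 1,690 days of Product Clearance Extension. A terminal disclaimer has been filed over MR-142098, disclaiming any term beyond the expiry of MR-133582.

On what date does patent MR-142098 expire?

April 29, 2041

Natural term of MR-142098:
  Base: filing + 23 years → 26 October 2039.
  Examination Delay Credit: +279 days → 31 July 2040.
  Appellate Stay Credit: +499 days → 12 December 2041.
  Product Clearance Extension: +1690 days → 29 July 2046.
Expiry of referenced patent MR-133582:
  Base: filing + 23 years → 17 September 2038.
  Examination Delay Credit: +766 days → 22 October 2040.
  Appellate Stay Credit: +189 days → 29 April 2041.
Terminal disclaimer: MR-142098 expires on the earlier of 29 July 2046 and 29 April 2041.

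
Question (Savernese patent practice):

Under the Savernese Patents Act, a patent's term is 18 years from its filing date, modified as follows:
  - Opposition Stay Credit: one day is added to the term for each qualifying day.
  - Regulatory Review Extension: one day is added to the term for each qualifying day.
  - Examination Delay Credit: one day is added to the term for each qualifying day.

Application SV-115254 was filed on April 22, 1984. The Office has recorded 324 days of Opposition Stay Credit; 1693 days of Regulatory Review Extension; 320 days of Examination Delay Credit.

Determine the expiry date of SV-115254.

Base term: filing date + 18 years → 22 April 2002.
Opposition Stay Credit: +324 days → 12 March 2003.
Regulatory Review Extension: +1693 days → 30 October 2007.
Examination Delay Credit: +320 days → 14 September 2008.

September 14, 2008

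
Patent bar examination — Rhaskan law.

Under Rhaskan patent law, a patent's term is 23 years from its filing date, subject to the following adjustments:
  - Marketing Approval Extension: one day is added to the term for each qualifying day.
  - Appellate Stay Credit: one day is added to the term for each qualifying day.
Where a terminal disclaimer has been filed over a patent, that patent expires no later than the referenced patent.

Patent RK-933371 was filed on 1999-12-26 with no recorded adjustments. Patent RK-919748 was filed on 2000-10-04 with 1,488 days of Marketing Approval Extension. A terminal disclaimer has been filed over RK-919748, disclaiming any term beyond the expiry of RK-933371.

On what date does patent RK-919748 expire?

December 26, 2022

Natural term of RK-919748:
  Base: filing + 23 years → 4 October 2023.
  Marketing Approval Extension: +1488 days → 31 October 2027.
Expiry of referenced patent RK-933371:
  Base: filing + 23 years → 26 December 2022.
Terminal disclaimer: RK-919748 expires on the earlier of 31 October 2027 and 26 December 2022.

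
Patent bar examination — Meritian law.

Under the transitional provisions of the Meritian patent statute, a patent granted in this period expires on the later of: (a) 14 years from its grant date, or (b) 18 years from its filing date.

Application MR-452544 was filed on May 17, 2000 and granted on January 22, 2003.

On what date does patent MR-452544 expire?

(a) grant + 14 years → 22 January 2017.
(b) filing + 18 years → 17 May 2018.
Later of the two: 17 May 2018.

2018-05-17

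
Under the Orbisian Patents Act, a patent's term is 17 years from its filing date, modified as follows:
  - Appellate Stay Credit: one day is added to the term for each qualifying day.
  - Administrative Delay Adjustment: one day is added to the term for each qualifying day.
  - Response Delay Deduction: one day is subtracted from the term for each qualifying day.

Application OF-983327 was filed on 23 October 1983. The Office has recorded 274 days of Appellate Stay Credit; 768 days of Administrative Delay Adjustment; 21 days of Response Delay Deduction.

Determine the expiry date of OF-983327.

Base term: filing date + 17 years → 23 October 2000.
Appellate Stay Credit: +274 days → 24 July 2001.
Administrative Delay Adjustment: +768 days → 31 August 2003.
Response Delay Deduction: −21 days → 10 August 2003.

2003-08-10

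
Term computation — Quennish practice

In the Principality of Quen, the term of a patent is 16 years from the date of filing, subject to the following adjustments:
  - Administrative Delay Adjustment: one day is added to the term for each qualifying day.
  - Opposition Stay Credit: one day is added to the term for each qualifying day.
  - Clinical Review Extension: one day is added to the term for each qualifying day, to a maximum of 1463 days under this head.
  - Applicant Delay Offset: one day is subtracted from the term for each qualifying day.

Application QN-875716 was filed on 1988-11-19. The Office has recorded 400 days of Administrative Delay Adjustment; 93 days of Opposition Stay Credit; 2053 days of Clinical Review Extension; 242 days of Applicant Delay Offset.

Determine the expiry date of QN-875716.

Base term: filing date + 16 years → 19 November 2004.
Administrative Delay Adjustment: +400 days → 24 December 2005.
Opposition Stay Credit: +93 days → 27 March 2006.
Clinical Review Extension: 2053 days claimed exceeds the 1463-day cap, so +1463 days → 29 March 2010.
Applicant Delay Offset: −242 days → 30 July 2009.

July 30, 2009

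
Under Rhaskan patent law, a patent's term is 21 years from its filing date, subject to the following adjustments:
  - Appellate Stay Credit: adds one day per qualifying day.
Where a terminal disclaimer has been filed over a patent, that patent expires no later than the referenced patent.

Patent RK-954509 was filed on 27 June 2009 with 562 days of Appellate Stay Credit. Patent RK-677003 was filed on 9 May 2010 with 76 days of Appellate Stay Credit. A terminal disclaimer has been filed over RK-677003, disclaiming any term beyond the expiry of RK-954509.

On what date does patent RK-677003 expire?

July 24, 2031

Natural term of RK-677003:
  Base: filing + 21 years → 9 May 2031.
  Appellate Stay Credit: +76 days → 24 July 2031.
Expiry of referenced patent RK-954509:
  Base: filing + 21 years → 27 June 2030.
  Appellate Stay Credit: +562 days → 10 January 2032.
Terminal disclaimer: RK-677003 expires on the earlier of 24 July 2031 and 10 January 2032.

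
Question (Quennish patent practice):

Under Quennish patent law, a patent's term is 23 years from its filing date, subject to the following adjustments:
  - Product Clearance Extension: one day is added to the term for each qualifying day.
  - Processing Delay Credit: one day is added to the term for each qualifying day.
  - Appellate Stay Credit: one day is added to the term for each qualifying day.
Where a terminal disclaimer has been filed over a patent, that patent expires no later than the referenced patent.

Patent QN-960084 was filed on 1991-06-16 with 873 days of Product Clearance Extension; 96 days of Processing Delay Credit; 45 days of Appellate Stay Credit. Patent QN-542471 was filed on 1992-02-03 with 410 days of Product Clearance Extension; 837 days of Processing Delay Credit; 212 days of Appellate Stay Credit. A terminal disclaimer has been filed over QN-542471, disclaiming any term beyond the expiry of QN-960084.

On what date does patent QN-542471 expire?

Natural term of QN-542471:
  Base: filing + 23 years → 3 February 2015.
  Product Clearance Extension: +410 days → 19 March 2016.
  Processing Delay Credit: +837 days → 4 July 2018.
  Appellate Stay Credit: +212 days → 1 February 2019.
Expiry of referenced patent QN-960084:
  Base: filing + 23 years → 16 June 2014.
  Product Clearance Extension: +873 days → 5 November 2016.
  Processing Delay Credit: +96 days → 9 February 2017.
  Appellate Stay Credit: +45 days → 26 March 2017.
Terminal disclaimer: QN-542471 expires on the earlier of 1 February 2019 and 26 March 2017.

March 26, 2017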